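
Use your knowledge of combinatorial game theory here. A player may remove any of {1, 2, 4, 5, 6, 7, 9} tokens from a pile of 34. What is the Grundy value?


The subtraction set is S = {1, 2, 4, 5, 6, 7, 9}.
G(k) = mex{ G(k - s) : s in S, s <= k }. We compute iteratively: G(0) = 0.
G(1) = mex({0}) = 1
G(2) = mex({0, 1}) = 2
G(3) = mex({1, 2}) = 0
G(4) = mex({0, 2}) = 1
G(5) = mex({0, 1}) = 2
G(6) = mex({0, 1, 2}) = 3
G(7) = mex({0, 1, 2, 3}) = 4
G(8) = mex({0, 1, 2, 3, 4}) = 5
G(9) = mex({0, 1, 2, 4, 5}) = 3
G(10) = mex({0, 1, 2, 3, 5}) = 4
G(11) = mex({1, 2, 3, 4}) = 0
G(12) = mex({0, 2, 3, 4, 5}) = 1
G(13) = mex({0, 1, 3, 4, 5}) = 2
G(14) = mex({1, 2, 3, 4, 5}) = 0
G(15) = mex({0, 2, 3, 4, 5}) = 1
G(16) = mex({0, 1, 3, 4}) = 2
G(17) = mex({0, 1, 2, 4, 5}) = 3
G(18) = mex({0, 1, 2, 3}) = 4
G(19) = mex({0, 1, 2, 3, 4}) = 5
Observe that G(11)..G(19) = 0, 1, 2, 0, 1, 2, 3, 4, 5 repeats G(0)..G(8) = 0, 1, 2, 0, 1, 2, 3, 4, 5.
For k >= max(S) = 9, G(k) is determined by the previous 9 values G(k-9)..G(k-1); a window of 9 consecutive values has recurred shifted by 11, so by induction G(k + 11) = G(k) for all k >= 0: the sequence is periodic from the start with period 11.
One period: G(0..10) = 0, 1, 2, 0, 1, 2, 3, 4, 5, 3, 4.
34 mod 11 = 1, so G(34) = G(1) = 1.

1


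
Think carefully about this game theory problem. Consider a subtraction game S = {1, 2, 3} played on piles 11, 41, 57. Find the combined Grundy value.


Subtraction set: {1, 2, 3}
For this subtraction set, G(n) = n mod 4 (period = max + 1 = 4).
Pile 1 (size 11): G(11) = 11 mod 4 = 3
Pile 2 (size 41): G(41) = 41 mod 4 = 1
Pile 3 (size 57): G(57) = 57 mod 4 = 1
Total Grundy value = XOR of all: 3 XOR 1 XOR 1 = 3

3


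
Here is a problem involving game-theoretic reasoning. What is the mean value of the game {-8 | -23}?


Game = {-8 | -23}, a switch {a | b} with numbers a > b.
Its thermograph has left wall a - t and right wall b + t, which meet at t = (a - b)/2, where both equal (a + b)/2. So the mast (mean value) is at (a + b)/2.
Mean = (-8 + (-23))/2 = -31/2 = -31/2

-31/2


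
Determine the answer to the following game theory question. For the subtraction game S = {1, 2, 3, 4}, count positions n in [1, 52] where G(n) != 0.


Subtraction set S = {1, 2, 3, 4}, so G(n) = n mod 5.
G(n) = 0 when n is a multiple of 5.
Multiples of 5 in [1, 52]: 10
N-positions (nonzero Grundy) = 52 - 10 = 42

42


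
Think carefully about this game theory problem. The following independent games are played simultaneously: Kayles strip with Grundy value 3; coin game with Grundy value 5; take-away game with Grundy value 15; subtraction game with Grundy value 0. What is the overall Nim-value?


By the Sprague-Grundy theorem, the Grundy value of a sum of games is the XOR of individual Grundy values.
Kayles strip: Grundy value = 3. Running XOR: 0 XOR 3 = 3
coin game: Grundy value = 5. Running XOR: 3 XOR 5 = 6
take-away game: Grundy value = 15. Running XOR: 6 XOR 15 = 9
subtraction game: Grundy value = 0. Running XOR: 9 XOR 0 = 9
The combined Grundy value is 9.

9


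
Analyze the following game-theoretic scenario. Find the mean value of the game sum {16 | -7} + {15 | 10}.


G1 = {16 | -7}, G2 = {15 | 10}
Each is a switch {a | b} with numbers a > b; its mean value is (a + b)/2, and mean value is additive over game sums: m(G1 + G2) = m(G1) + m(G2).
Mean of G1 = (16 + (-7))/2 = 9/2 = 9/2
Mean of G2 = (15 + (10))/2 = 25/2 = 25/2
Mean of G1 + G2 = 9/2 + 25/2 = 17

17


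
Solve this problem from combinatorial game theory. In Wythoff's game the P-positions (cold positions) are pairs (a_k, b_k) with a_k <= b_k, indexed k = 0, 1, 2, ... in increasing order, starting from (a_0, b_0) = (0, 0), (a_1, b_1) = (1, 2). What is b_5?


By Wythoff's theorem, a_k = floor(k * phi) and b_k = floor(k * phi^2) = a_k + k, where phi = (1 + sqrt(5))/2 is the golden ratio.
phi = (1 + sqrt(5))/2 = 1.618034
phi^2 = phi + 1 = 2.618034
k = 5
k * phi^2 = 5 * 2.618034 = 13.090170
b_5 = floor(k * phi^2) = 13 (check: a_5 + k = 8 + 5 = 13)

13


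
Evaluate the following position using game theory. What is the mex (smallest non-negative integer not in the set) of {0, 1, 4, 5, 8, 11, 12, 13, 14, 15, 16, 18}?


Set = {0, 1, 4, 5, 8, 11, 12, 13, 14, 15, 16, 18}
0 is in the set.
1 is in the set.
2 is NOT in the set. This is the mex.
mex = 2

2


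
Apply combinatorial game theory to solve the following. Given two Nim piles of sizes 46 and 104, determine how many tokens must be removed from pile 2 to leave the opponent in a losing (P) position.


Piles: 46 and 104
Current XOR: 46 XOR 104 = 70 (non-zero, so this is an N-position).
To make the XOR zero, we need to find a move that balances the piles.
For pile 2 (size 104): target = 104 XOR 70 = 46
We reduce pile 2 from 104 to 46.
Tokens removed: 104 - 46 = 58
Verification: 46 XOR 46 = 0

58


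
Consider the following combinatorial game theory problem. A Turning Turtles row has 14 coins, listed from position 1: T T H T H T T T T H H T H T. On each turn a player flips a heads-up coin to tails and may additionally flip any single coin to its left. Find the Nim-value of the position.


Coins: T T H T H T T T T H H T H T
Key fact: a single head at position k behaves exactly like a Nim heap of size k (turning it to T and optionally flipping a coin at j < k corresponds to moving the heap from k to j, or to 0), and heads combine as a disjunctive sum (two heads at the same place would cancel, matching j XOR j = 0). So the Nim-value is the XOR of the 1-indexed positions of the heads.
Face-up positions (1-indexed): [3, 5, 10, 11, 13]
XOR 0 with 3: 0 XOR 3 = 3
XOR 3 with 5: 3 XOR 5 = 6
XOR 6 with 10: 6 XOR 10 = 12
XOR 12 with 11: 12 XOR 11 = 7
XOR 7 with 13: 7 XOR 13 = 10
Nim-value = 10

10


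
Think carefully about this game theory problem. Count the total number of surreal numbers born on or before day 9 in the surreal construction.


Day 0: {|} = 0 is born. Count = 1.
Day n: the number of surreal numbers born by day n is 2^(n+1) - 1.
By day 0: 2^1 - 1 = 1
By day 1: 2^2 - 1 = 3
By day 2: 2^3 - 1 = 7
By day 3: 2^4 - 1 = 15
By day 4: 2^5 - 1 = 31
By day 5: 2^6 - 1 = 63
By day 6: 2^7 - 1 = 127
By day 7: 2^8 - 1 = 255
By day 8: 2^9 - 1 = 511
By day 9: 2^10 - 1 = 1023
By day 9: 1023 surreal numbers.

1023


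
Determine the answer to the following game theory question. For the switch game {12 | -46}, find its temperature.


The game is {12 | -46}, a switch {a | b} with numbers a > b.
Cooling {a | b} by t gives {a - t | b + t}, which stops being hot when a - t = b + t, i.e. at t = (a - b)/2. So the temperature of a switch is (a - b)/2.
Temperature = (Left option - Right option) / 2
= (12 - (-46)) / 2
= 58 / 2
= 29

29


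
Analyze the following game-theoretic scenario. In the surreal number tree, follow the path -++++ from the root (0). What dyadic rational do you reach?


Sign expansion: -++++
Rule: track bounds (lo, hi), initially (-inf, +inf). On '+', the current value becomes lo and we move to the simplest number in (value, hi): value + 1 if hi = +inf, otherwise the midpoint (value + hi)/2. On '-', the current value becomes hi and we move to value - 1 if lo = -inf, otherwise the midpoint (lo + value)/2.
Start at 0.
Step 1: sign = -, move left. Bounds: (-inf, 0). Value = -1
Step 2: sign = +, move right. Bounds: (-1, 0). Value = -1/2
Step 3: sign = +, move right. Bounds: (-1/2, 0). Value = -1/4
Step 4: sign = +, move right. Bounds: (-1/4, 0). Value = -1/8
Step 5: sign = +, move right. Bounds: (-1/8, 0). Value = -1/16
The surreal number with sign expansion -++++ is -1/16.

-1/16


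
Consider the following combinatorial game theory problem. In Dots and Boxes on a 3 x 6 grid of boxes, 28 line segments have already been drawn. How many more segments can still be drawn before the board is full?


Grid: 3 x 6 boxes, i.e. 4 rows and 7 columns of dots.
Horizontal edges: (rows + 1) * cols = 4 * 6 = 24
Vertical edges: rows * (cols + 1) = 3 * 7 = 21
Total edges: 24 + 21 = 45
Edges drawn: 28
Remaining: 45 - 28 = 17

17


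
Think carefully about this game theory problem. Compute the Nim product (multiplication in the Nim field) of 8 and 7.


Nim multiplication is bilinear over XOR: (u XOR v) * w = (u*w) XOR (v*w).
So we split each operand into its bit components and XOR the pairwise Nim products.
8 = 8 (as XOR of powers of 2).
7 = 1 + 2 + 4 (as XOR of powers of 2).
Using the standard Nim-product table on single bits:
  2*2 = 3,   2*4 = 8,   2*8 = 12,
  4*4 = 6,   4*8 = 11,  8*8 = 13,
and  1*x = x (identity), k*l = l*k (commutative).
Pairwise Nim products:
  8 * 1 = 8
  8 * 2 = 12
  8 * 4 = 11
XOR them: 8 XOR 12 XOR 11 = 15.
Result: 8 * 7 = 15 (in Nim).

15


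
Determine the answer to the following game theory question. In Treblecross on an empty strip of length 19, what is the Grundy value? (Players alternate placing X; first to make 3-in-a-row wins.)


Treblecross: place X on empty cells; 3-in-a-row wins.
Playing within two cells of an existing X lets the opponent win at once, so sensible play treats the cells i-2..i+2 around each X as dead. The player left with no safe cell loses, so this is a normal-play take-away game on strips of safe cells.
Placing X at cell i (0-indexed) of a strip of k safe cells leaves independent strips of sizes max(0, i-2) and max(0, k-i-3). Hence G(k) = mex{ G(max(0,i-2)) XOR G(max(0,k-i-3)) : 0 <= i < k }, with G(0) = 0.
G(1): splits (0,0):0^0=0 -> mex({0}) = 1
G(2): splits (0,0):0^0=0 -> mex({0}) = 1
G(3): splits (0,0):0^0=0 -> mex({0}) = 1
G(4): splits (0,1):0^1=1 (0,0):0^0=0 -> mex({0, 1}) = 2
G(5): splits (0,2):0^1=1 (0,1):0^1=1 (0,0):0^0=0 -> mex({0, 1}) = 2
G(6) = mex({1}) = 0
G(7) = mex({0, 1, 2}) = 3
G(8) = mex({0, 1, 2}) = 3
G(9) = mex({0, 2}) = 1
G(10) = mex({0, 2, 3}) = 1
G(11) = mex({0, 3}) = 1
G(12) = mex({1, 3}) = 0
G(13) = mex({0, 1, 2, 3}) = 4
G(14) = mex({0, 1, 2}) = 3
G(15) = mex({0, 1, 2}) = 3
G(16) = mex({0, 1, 2, 4}) = 3
G(17) = mex({0, 1, 3, 4}) = 2
G(18) = mex({0, 1, 3, 4}) = 2
G(19) = mex({0, 1, 3, 5}) = 2
Therefore G(19) = 2.

2


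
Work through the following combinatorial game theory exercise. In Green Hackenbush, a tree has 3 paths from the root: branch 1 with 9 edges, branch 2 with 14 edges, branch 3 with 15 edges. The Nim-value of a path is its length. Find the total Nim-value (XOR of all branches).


The tree has 3 branches from the ground vertex.
In Green Hackenbush, the Nim-value of a simple path of length k is k.
Branch 1: length 9, Nim-value = 9
Branch 2: length 14, Nim-value = 14
Branch 3: length 15, Nim-value = 15
Total Nim-value = XOR of all branch values:
0 XOR 9 = 9
9 XOR 14 = 7
7 XOR 15 = 8
Nim-value of the tree = 8

8


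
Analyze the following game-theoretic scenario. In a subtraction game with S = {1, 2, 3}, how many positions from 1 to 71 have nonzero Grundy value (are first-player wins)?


Subtraction set S = {1, 2, 3}, so G(n) = n mod 4.
G(n) = 0 when n is a multiple of 4.
Multiples of 4 in [1, 71]: 17
N-positions (nonzero Grundy) = 71 - 17 = 54

54


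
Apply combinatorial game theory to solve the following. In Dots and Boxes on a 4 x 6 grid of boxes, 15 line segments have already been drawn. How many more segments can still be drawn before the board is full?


Grid: 4 x 6 boxes, i.e. 5 rows and 7 columns of dots.
Horizontal edges: (rows + 1) * cols = 5 * 6 = 30
Vertical edges: rows * (cols + 1) = 4 * 7 = 28
Total edges: 30 + 28 = 58
Edges drawn: 15
Remaining: 58 - 15 = 43

43


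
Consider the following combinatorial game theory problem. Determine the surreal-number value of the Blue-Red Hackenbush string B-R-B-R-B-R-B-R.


Edges (from ground): B-R-B-R-B-R-B-R
By Berlekamp's sign-expansion rule, a Blue-Red Hackenbush stalk has the value of the surreal number whose sign sequence is the edge sequence with B -> + and R -> -.
Sign sequence: +-+-+-+-
Trace the sign expansion in the surreal number tree, starting from 0:
Edge 1: B (sign +) -> bounds (0, +inf), value = 1
Edge 2: R (sign -) -> bounds (0, 1), value = 1/2
Edge 3: B (sign +) -> bounds (1/2, 1), value = 3/4
Edge 4: R (sign -) -> bounds (1/2, 3/4), value = 5/8
Edge 5: B (sign +) -> bounds (5/8, 3/4), value = 11/16
Edge 6: R (sign -) -> bounds (5/8, 11/16), value = 21/32
Edge 7: B (sign +) -> bounds (21/32, 11/16), value = 43/64
Edge 8: R (sign -) -> bounds (21/32, 43/64), value = 85/128
Game value = 85/128

85/128


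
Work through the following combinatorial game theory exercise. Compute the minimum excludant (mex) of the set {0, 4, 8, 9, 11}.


Set = {0, 4, 8, 9, 11}
0 is in the set.
1 is NOT in the set. This is the mex.
mex = 1

1


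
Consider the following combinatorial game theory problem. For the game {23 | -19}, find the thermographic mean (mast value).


Game = {23 | -19}, a switch {a | b} with numbers a > b.
Its thermograph has left wall a - t and right wall b + t, which meet at t = (a - b)/2, where both equal (a + b)/2. So the mast (mean value) is at (a + b)/2.
Mean = (23 + (-19))/2 = 4/2 = 2

2


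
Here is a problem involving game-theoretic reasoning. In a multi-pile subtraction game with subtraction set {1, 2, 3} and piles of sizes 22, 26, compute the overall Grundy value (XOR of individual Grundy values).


Subtraction set: {1, 2, 3}
For this subtraction set, G(n) = n mod 4 (period = max + 1 = 4).
Pile 1 (size 22): G(22) = 22 mod 4 = 2
Pile 2 (size 26): G(26) = 26 mod 4 = 2
Total Grundy value = XOR of all: 2 XOR 2 = 0

0


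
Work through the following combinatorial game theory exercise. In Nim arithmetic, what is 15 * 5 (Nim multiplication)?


Nim multiplication is bilinear over XOR: (u XOR v) * w = (u*w) XOR (v*w).
So we split each operand into its bit components and XOR the pairwise Nim products.
15 = 1 + 2 + 4 + 8 (as XOR of powers of 2).
5 = 1 + 4 (as XOR of powers of 2).
Using the standard Nim-product table on single bits:
  2*2 = 3,   2*4 = 8,   2*8 = 12,
  4*4 = 6,   4*8 = 11,  8*8 = 13,
and  1*x = x (identity), k*l = l*k (commutative).
Pairwise Nim products:
  1 * 1 = 1
  1 * 4 = 4
  2 * 1 = 2
  2 * 4 = 8
  4 * 1 = 4
  4 * 4 = 6
  8 * 1 = 8
  8 * 4 = 11
XOR them: 1 XOR 4 XOR 2 XOR 8 XOR 4 XOR 6 XOR 8 XOR 11 = 14.
Result: 15 * 5 = 14 (in Nim).

14


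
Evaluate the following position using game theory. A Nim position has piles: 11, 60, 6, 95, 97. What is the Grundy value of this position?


We need the XOR (exclusive or) of all pile sizes.
After XOR-ing pile 1 (size 11): 0 XOR 11 = 11
After XOR-ing pile 2 (size 60): 11 XOR 60 = 55
After XOR-ing pile 3 (size 6): 55 XOR 6 = 49
After XOR-ing pile 4 (size 95): 49 XOR 95 = 110
After XOR-ing pile 5 (size 97): 110 XOR 97 = 15
The Nim-value of this position is 15.

15


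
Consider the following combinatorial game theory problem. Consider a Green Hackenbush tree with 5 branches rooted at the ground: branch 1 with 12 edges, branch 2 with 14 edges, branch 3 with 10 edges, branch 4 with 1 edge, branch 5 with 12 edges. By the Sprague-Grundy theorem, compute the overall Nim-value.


The tree has 5 branches from the ground vertex.
In Green Hackenbush, the Nim-value of a simple path of length k is k.
Branch 1: length 12, Nim-value = 12
Branch 2: length 14, Nim-value = 14
Branch 3: length 10, Nim-value = 10
Branch 4: length 1, Nim-value = 1
Branch 5: length 12, Nim-value = 12
Total Nim-value = XOR of all branch values:
0 XOR 12 = 12
12 XOR 14 = 2
2 XOR 10 = 8
8 XOR 1 = 9
9 XOR 12 = 5
Nim-value of the tree = 5

5


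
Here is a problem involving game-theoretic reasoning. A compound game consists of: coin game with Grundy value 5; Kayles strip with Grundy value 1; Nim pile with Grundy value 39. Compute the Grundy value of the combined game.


By the Sprague-Grundy theorem, the Grundy value of a sum of games is the XOR of individual Grundy values.
coin game: Grundy value = 5. Running XOR: 0 XOR 5 = 5
Kayles strip: Grundy value = 1. Running XOR: 5 XOR 1 = 4
Nim pile: Grundy value = 39. Running XOR: 4 XOR 39 = 35
The combined Grundy value is 35.

35


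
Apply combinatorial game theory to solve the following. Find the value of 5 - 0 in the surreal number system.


x = 5, y = 0
x - y = 5 - 0 = 5

5


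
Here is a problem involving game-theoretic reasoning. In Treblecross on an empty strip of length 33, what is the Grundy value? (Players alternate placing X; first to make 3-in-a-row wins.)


Treblecross: place X on empty cells; 3-in-a-row wins.
Playing within two cells of an existing X lets the opponent win at once, so sensible play treats the cells i-2..i+2 around each X as dead. The player left with no safe cell loses, so this is a normal-play take-away game on strips of safe cells.
Placing X at cell i (0-indexed) of a strip of k safe cells leaves independent strips of sizes max(0, i-2) and max(0, k-i-3). Hence G(k) = mex{ G(max(0,i-2)) XOR G(max(0,k-i-3)) : 0 <= i < k }, with G(0) = 0.
G(1): splits (0,0):0^0=0 -> mex({0}) = 1
G(2): splits (0,0):0^0=0 -> mex({0}) = 1
G(3): splits (0,0):0^0=0 -> mex({0}) = 1
G(4): splits (0,1):0^1=1 (0,0):0^0=0 -> mex({0, 1}) = 2
G(5): splits (0,2):0^1=1 (0,1):0^1=1 (0,0):0^0=0 -> mex({0, 1}) = 2
G(6) = mex({1}) = 0
G(7) = mex({0, 1, 2}) = 3
G(8) = mex({0, 1, 2}) = 3
G(9) = mex({0, 2}) = 1
G(10) = mex({0, 2, 3}) = 1
G(11) = mex({0, 3}) = 1
G(12) = mex({1, 3}) = 0
G(13) = mex({0, 1, 2, 3}) = 4
G(14) = mex({0, 1, 2}) = 3
G(15) = mex({0, 1, 2}) = 3
G(16) = mex({0, 1, 2, 4}) = 3
G(17) = mex({0, 1, 3, 4}) = 2
G(18) = mex({0, 1, 3, 4}) = 2
G(19) = mex({0, 1, 3, 5}) = 2
G(20) = mex({0, 1, 2, 3, 5}) = 4
G(21) = mex({0, 1, 2, 3, 5}) = 4
G(22) = mex({1, 2, 6}) = 0
G(23) = mex({0, 1, 2, 3, 4, 6}) = 5
G(24) = mex({0, 1, 2, 3, 4}) = 5
G(25) = mex({0, 1, 3, 4, 7}) = 2
G(26) = mex({0, 1, 3, 4, 5, 7}) = 2
G(27) = mex({0, 1, 3, 5}) = 2
G(28) = mex({0, 1, 2, 5}) = 3
G(29) = mex({0, 1, 2, 4, 5, 6}) = 3
G(30) = mex({1, 2, 4, 6}) = 0
G(31) = mex({0, 1, 2, 3, 4, 6}) = 5
G(32) = mex({1, 2, 3, 4, 7}) = 0
G(33) = mex({0, 3, 7}) = 1
Therefore G(33) = 1.

1


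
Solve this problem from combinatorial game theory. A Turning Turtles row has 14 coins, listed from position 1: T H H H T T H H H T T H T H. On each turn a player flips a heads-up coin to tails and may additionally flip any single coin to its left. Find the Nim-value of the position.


Coins: T H H H T T H H H T T H T H
Key fact: a single head at position k behaves exactly like a Nim heap of size k (turning it to T and optionally flipping a coin at j < k corresponds to moving the heap from k to j, or to 0), and heads combine as a disjunctive sum (two heads at the same place would cancel, matching j XOR j = 0). So the Nim-value is the XOR of the 1-indexed positions of the heads.
Face-up positions (1-indexed): [2, 3, 4, 7, 8, 9, 12, 14]
XOR 0 with 2: 0 XOR 2 = 2
XOR 2 with 3: 2 XOR 3 = 1
XOR 1 with 4: 1 XOR 4 = 5
XOR 5 with 7: 5 XOR 7 = 2
XOR 2 with 8: 2 XOR 8 = 10
XOR 10 with 9: 10 XOR 9 = 3
XOR 3 with 12: 3 XOR 12 = 15
XOR 15 with 14: 15 XOR 14 = 1
Nim-value = 1

1


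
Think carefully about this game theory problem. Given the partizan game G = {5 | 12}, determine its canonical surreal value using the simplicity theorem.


Left options: {5}, max = 5
Right options: {12}, min = 12
All options are numbers and max(Left) < min(Right), so by the simplicity theorem the value is the simplest (earliest-born) number strictly between 5 and 12.
Integers 6 through 11 all lie strictly between 5 and 12.
Among integers, the simplest (lowest birthday = smallest |n|; 0 is born on day 0, +-n on day n) is 6.
No non-integer in the interval can be simpler: if x is a non-integer in the interval, then floor(x) or ceil(x) also lies in the interval (the interval contains an integer), and both are proper prefixes of x's sign expansion, i.e. born earlier. So the game value is 6.
Game value = 6

6


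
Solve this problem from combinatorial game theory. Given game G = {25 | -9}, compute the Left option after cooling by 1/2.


Original game: {25 | -9} (a switch {a | b} with a > b).
Cooling by t (for t below the temperature (a - b)/2 = 17) taxes each move by t: {a | b} cooled by t is {a - t | b + t}.
Cooling amount: t = 1/2
Cooled Left option: 25 - 1/2 = 49/2
Cooled Right option: -9 + 1/2 = -17/2
Cooled game: {49/2 | -17/2}
Left option = 49/2

49/2


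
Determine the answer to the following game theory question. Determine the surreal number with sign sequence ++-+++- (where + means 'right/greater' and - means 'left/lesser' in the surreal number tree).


Sign expansion: ++-+++-
Rule: track bounds (lo, hi), initially (-inf, +inf). On '+', the current value becomes lo and we move to the simplest number in (value, hi): value + 1 if hi = +inf, otherwise the midpoint (value + hi)/2. On '-', the current value becomes hi and we move to value - 1 if lo = -inf, otherwise the midpoint (lo + value)/2.
Start at 0.
Step 1: sign = +, move right. Bounds: (0, +inf). Value = 1
Step 2: sign = +, move right. Bounds: (1, +inf). Value = 2
Step 3: sign = -, move left. Bounds: (1, 2). Value = 3/2
Step 4: sign = +, move right. Bounds: (3/2, 2). Value = 7/4
Step 5: sign = +, move right. Bounds: (7/4, 2). Value = 15/8
Step 6: sign = +, move right. Bounds: (15/8, 2). Value = 31/16
Step 7: sign = -, move left. Bounds: (15/8, 31/16). Value = 61/32
The surreal number with sign expansion ++-+++- is 61/32.

61/32


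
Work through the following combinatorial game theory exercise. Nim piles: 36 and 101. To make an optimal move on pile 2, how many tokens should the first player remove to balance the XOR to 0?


Piles: 36 and 101
Current XOR: 36 XOR 101 = 65 (non-zero, so this is an N-position).
To make the XOR zero, we need to find a move that balances the piles.
For pile 2 (size 101): target = 101 XOR 65 = 36
We reduce pile 2 from 101 to 36.
Tokens removed: 101 - 36 = 65
Verification: 36 XOR 36 = 0

65


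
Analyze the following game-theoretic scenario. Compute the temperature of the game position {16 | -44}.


The game is {16 | -44}, a switch {a | b} with numbers a > b.
Cooling {a | b} by t gives {a - t | b + t}, which stops being hot when a - t = b + t, i.e. at t = (a - b)/2. So the temperature of a switch is (a - b)/2.
Temperature = (Left option - Right option) / 2
= (16 - (-44)) / 2
= 60 / 2
= 30

30


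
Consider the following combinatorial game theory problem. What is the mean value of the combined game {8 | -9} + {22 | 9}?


G1 = {8 | -9}, G2 = {22 | 9}
Each is a switch {a | b} with numbers a > b; its mean value is (a + b)/2, and mean value is additive over game sums: m(G1 + G2) = m(G1) + m(G2).
Mean of G1 = (8 + (-9))/2 = -1/2 = -1/2
Mean of G2 = (22 + (9))/2 = 31/2 = 31/2
Mean of G1 + G2 = -1/2 + 31/2 = 15

15


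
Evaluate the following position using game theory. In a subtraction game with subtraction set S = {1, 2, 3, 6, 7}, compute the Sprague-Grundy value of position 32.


The subtraction set is S = {1, 2, 3, 6, 7}.
G(k) = mex{ G(k - s) : s in S, s <= k }. We compute iteratively: G(0) = 0.
G(1) = mex({0}) = 1
G(2) = mex({0, 1}) = 2
G(3) = mex({0, 1, 2}) = 3
G(4) = mex({1, 2, 3}) = 0
G(5) = mex({0, 2, 3}) = 1
G(6) = mex({0, 1, 3}) = 2
G(7) = mex({0, 1, 2}) = 3
G(8) = mex({1, 2, 3}) = 0
G(9) = mex({0, 2, 3}) = 1
G(10) = mex({0, 1, 3}) = 2
Observe that G(4)..G(10) = 0, 1, 2, 3, 0, 1, 2 repeats G(0)..G(6) = 0, 1, 2, 3, 0, 1, 2.
For k >= max(S) = 7, G(k) is determined by the previous 7 values G(k-7)..G(k-1); a window of 7 consecutive values has recurred shifted by 4, so by induction G(k + 4) = G(k) for all k >= 0: the sequence is periodic from the start with period 4.
One period: G(0..3) = 0, 1, 2, 3.
32 mod 4 = 0, so G(32) = G(0) = 0.

0


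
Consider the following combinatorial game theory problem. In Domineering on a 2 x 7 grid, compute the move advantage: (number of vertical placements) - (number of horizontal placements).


Board is 2 x 7 (rows x cols).
Left (vertical) placements: (rows-1) * cols = 1 * 7 = 7
Right (horizontal) placements: rows * (cols-1) = 2 * 6 = 12
Advantage = Left - Right = 7 - 12 = -5

-5


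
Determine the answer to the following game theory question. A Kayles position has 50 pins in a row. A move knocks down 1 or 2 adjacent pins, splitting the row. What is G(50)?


Kayles: a move removes 1 or 2 adjacent pins from a contiguous row.
Removing pins from a row of k leaves two independent rows (a, b) with a + b = k - 1 (one pin) or a + b = k - 2 (two pins); an end removal gives a = 0.
By Sprague-Grundy, G(k) = mex{ G(a) XOR G(b) } over all these splits. G(0) = 0.
G(1): splits (0,0):0^0=0 -> mex({0}) = 1
G(2): splits (0,1):0^1=1 (0,0):0^0=0 -> mex({0, 1}) = 2
G(3): splits (0,2):0^2=2 (1,1):1^1=0 (0,1):0^1=1 -> mex({0, 1, 2}) = 3
G(4): splits (0,3):0^3=3 (1,2):1^2=3 (0,2):0^2=2 (1,1):1^1=0 -> mex({0, 2, 3}) = 1
G(5): splits (0,4):0^1=1 (1,3):1^3=2 (2,2):2^2=0 (0,3):0^3=3 (1,2):1^2=3 -> mex({0, 1, 2, 3}) = 4
G(6) = mex({0, 1, 2, 4}) = 3
G(7) = mex({0, 1, 3, 4, 5}) = 2
G(8) = mex({0, 2, 3, 5, 6}) = 1
G(9) = mex({0, 1, 2, 3, 6, 7}) = 4
G(10) = mex({0, 1, 3, 4, 5, 7}) = 2
G(11) = mex({0, 1, 2, 3, 4, 5}) = 6
G(12) = mex({0, 1, 2, 3, 5, 6, 7}) = 4
G(13) = mex({0, 2, 3, 4, 6, 7}) = 1
G(14) = mex({0, 1, 4, 5, 6, 7}) = 2
G(15) = mex({0, 1, 2, 3, 4, 5, 6}) = 7
G(16) = mex({0, 2, 3, 5, 6, 7}) = 1
G(17) = mex({0, 1, 2, 3, 5, 6, 7}) = 4
G(18) = mex({0, 1, 2, 4, 5, 6}) = 3
G(19) = mex({0, 1, 3, 4, 5, 7}) = 2
G(20) = mex({0, 2, 3, 4, 5, 6, 7}) = 1
G(21) = mex({0, 1, 2, 3, 5, 6, 7}) = 4
G(22) = mex({0, 1, 2, 3, 4, 5, 7}) = 6
G(23) = mex({0, 1, 2, 3, 4, 5, 6}) = 7
G(24) = mex({0, 1, 2, 3, 5, 6, 7}) = 4
G(25) = mex({0, 2, 3, 4, 6, 7}) = 1
G(26) = mex({0, 1, 3, 4, 5, 6, 7}) = 2
G(27) = mex({0, 1, 2, 3, 4, 5, 6, 7}) = 8
G(28) = mex({0, 1, 2, 3, 4, 6, 7, 8}) = 5
G(29) = mex({0, 1, 2, 3, 5, 6, 7, 8, 9}) = 4
G(30) = mex({0, 1, 2, 3, 4, 5, 6, 9, 10}) = 7
G(31) = mex({0, 1, 3, 4, 5, 7, 10, 11}) = 2
G(32) = mex({0, 2, 3, 4, 5, 6, 7, 9, 11}) = 1
G(33) = mex({0, 1, 2, 3, 4, 5, 6, 7, 9, 12}) = 8
G(34) = mex({0, 1, 2, 3, 4, 5, 7, 8, 11, 12}) = 6
G(35) = mex({0, 1, 2, 3, 4, 5, 6, 8, 9, 10, 11}) = 7
G(36) = mex({0, 1, 2, 3, 5, 6, 7, 9, 10}) = 4
G(37) = mex({0, 2, 3, 4, 6, 7, 9, 10, 11, 12}) = 1
G(38) = mex({0, 1, 3, 4, 5, 6, 7, 9, 10, 11, 12}) = 2
G(39) = mex({0, 1, 2, 4, 5, 6, 7, 9, 10, 12, 14}) = 3
G(40) = mex({0, 2, 3, 4, 6, 7, 11, 12, 14}) = 1
G(41) = mex({0, 1, 2, 3, 5, 6, 7, 9, 10, 11, 12}) = 4
G(42) = mex({0, 1, 2, 3, 4, 5, 6, 9, 10}) = 7
G(43) = mex({0, 1, 3, 4, 5, 7, 9, 10, 12, 15}) = 2
G(44) = mex({0, 2, 3, 4, 5, 6, 7, 9, 10, 12, 15}) = 1
G(45) = mex({0, 1, 2, 3, 4, 5, 6, 7, 9, 10, 12, 14}) = 8
G(46) = mex({0, 1, 3, 4, 5, 7, 8, 11, 12, 14}) = 2
G(47) = mex({0, 1, 2, 3, 4, 5, 6, 8, 9, 10, 11, 12}) = 7
G(48) = mex({0, 1, 2, 3, 5, 6, 7, 9, 10}) = 4
G(49) = mex({0, 2, 3, 4, 6, 7, 9, 10, 11, 12, 15}) = 1
G(50) = mex({0, 1, 4, 5, 6, 7, 9, 11, 12, 14, 15}) = 2
Therefore G(50) = 2.

2


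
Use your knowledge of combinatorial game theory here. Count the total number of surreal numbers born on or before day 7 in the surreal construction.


Day 0: {|} = 0 is born. Count = 1.
Day n: the number of surreal numbers born by day n is 2^(n+1) - 1.
By day 0: 2^1 - 1 = 1
By day 1: 2^2 - 1 = 3
By day 2: 2^3 - 1 = 7
By day 3: 2^4 - 1 = 15
By day 4: 2^5 - 1 = 31
By day 5: 2^6 - 1 = 63
By day 6: 2^7 - 1 = 127
By day 7: 2^8 - 1 = 255
By day 7: 255 surreal numbers.

255


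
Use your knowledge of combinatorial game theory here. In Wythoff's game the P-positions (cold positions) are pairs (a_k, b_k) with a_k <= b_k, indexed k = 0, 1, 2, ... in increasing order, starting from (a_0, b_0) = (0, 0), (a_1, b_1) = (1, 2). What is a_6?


By Wythoff's theorem, a_k = floor(k * phi) and b_k = floor(k * phi^2) = a_k + k, where phi = (1 + sqrt(5))/2 is the golden ratio.
phi = (1 + sqrt(5))/2 = 1.618034
k = 6
k * phi = 6 * 1.618034 = 9.708204
a_6 = floor(k * phi) = 9

9


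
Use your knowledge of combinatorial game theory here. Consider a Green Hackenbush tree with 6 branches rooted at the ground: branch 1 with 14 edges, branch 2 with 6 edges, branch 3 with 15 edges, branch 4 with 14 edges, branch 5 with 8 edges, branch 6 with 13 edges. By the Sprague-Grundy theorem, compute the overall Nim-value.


The tree has 6 branches from the ground vertex.
In Green Hackenbush, the Nim-value of a simple path of length k is k.
Branch 1: length 14, Nim-value = 14
Branch 2: length 6, Nim-value = 6
Branch 3: length 15, Nim-value = 15
Branch 4: length 14, Nim-value = 14
Branch 5: length 8, Nim-value = 8
Branch 6: length 13, Nim-value = 13
Total Nim-value = XOR of all branch values:
0 XOR 14 = 14
14 XOR 6 = 8
8 XOR 15 = 7
7 XOR 14 = 9
9 XOR 8 = 1
1 XOR 13 = 12
Nim-value of the tree = 12

12


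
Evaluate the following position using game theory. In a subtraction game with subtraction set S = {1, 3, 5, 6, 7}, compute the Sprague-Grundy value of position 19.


The subtraction set is S = {1, 3, 5, 6, 7}.
G(k) = mex{ G(k - s) : s in S, s <= k }. We compute iteratively: G(0) = 0.
G(1) = mex({0}) = 1
G(2) = mex({1}) = 0
G(3) = mex({0}) = 1
G(4) = mex({1}) = 0
G(5) = mex({0}) = 1
G(6) = mex({0, 1}) = 2
G(7) = mex({0, 1, 2}) = 3
G(8) = mex({0, 1, 3}) = 2
G(9) = mex({0, 1, 2}) = 3
G(10) = mex({0, 1, 3}) = 2
G(11) = mex({0, 1, 2}) = 3
G(12) = mex({1, 2, 3}) = 0
G(13) = mex({0, 2, 3}) = 1
G(14) = mex({1, 2, 3}) = 0
G(15) = mex({0, 2, 3}) = 1
G(16) = mex({1, 2, 3}) = 0
G(17) = mex({0, 2, 3}) = 1
G(18) = mex({0, 1, 3}) = 2
Observe that G(12)..G(18) = 0, 1, 0, 1, 0, 1, 2 repeats G(0)..G(6) = 0, 1, 0, 1, 0, 1, 2.
For k >= max(S) = 7, G(k) is determined by the previous 7 values G(k-7)..G(k-1); a window of 7 consecutive values has recurred shifted by 12, so by induction G(k + 12) = G(k) for all k >= 0: the sequence is periodic from the start with period 12.
One period: G(0..11) = 0, 1, 0, 1, 0, 1, 2, 3, 2, 3, 2, 3.
19 mod 12 = 7, so G(19) = G(7) = 3.

3


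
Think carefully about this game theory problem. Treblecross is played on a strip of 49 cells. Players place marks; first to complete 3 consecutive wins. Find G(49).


Treblecross: place X on empty cells; 3-in-a-row wins.
Playing within two cells of an existing X lets the opponent win at once, so sensible play treats the cells i-2..i+2 around each X as dead. The player left with no safe cell loses, so this is a normal-play take-away game on strips of safe cells.
Placing X at cell i (0-indexed) of a strip of k safe cells leaves independent strips of sizes max(0, i-2) and max(0, k-i-3). Hence G(k) = mex{ G(max(0,i-2)) XOR G(max(0,k-i-3)) : 0 <= i < k }, with G(0) = 0.
G(1): splits (0,0):0^0=0 -> mex({0}) = 1
G(2): splits (0,0):0^0=0 -> mex({0}) = 1
G(3): splits (0,0):0^0=0 -> mex({0}) = 1
G(4): splits (0,1):0^1=1 (0,0):0^0=0 -> mex({0, 1}) = 2
G(5): splits (0,2):0^1=1 (0,1):0^1=1 (0,0):0^0=0 -> mex({0, 1}) = 2
G(6) = mex({1}) = 0
G(7) = mex({0, 1, 2}) = 3
G(8) = mex({0, 1, 2}) = 3
G(9) = mex({0, 2}) = 1
G(10) = mex({0, 2, 3}) = 1
G(11) = mex({0, 3}) = 1
G(12) = mex({1, 3}) = 0
G(13) = mex({0, 1, 2, 3}) = 4
G(14) = mex({0, 1, 2}) = 3
G(15) = mex({0, 1, 2}) = 3
G(16) = mex({0, 1, 2, 4}) = 3
G(17) = mex({0, 1, 3, 4}) = 2
G(18) = mex({0, 1, 3, 4}) = 2
G(19) = mex({0, 1, 3, 5}) = 2
G(20) = mex({0, 1, 2, 3, 5}) = 4
G(21) = mex({0, 1, 2, 3, 5}) = 4
G(22) = mex({1, 2, 6}) = 0
G(23) = mex({0, 1, 2, 3, 4, 6}) = 5
G(24) = mex({0, 1, 2, 3, 4}) = 5
G(25) = mex({0, 1, 3, 4, 7}) = 2
G(26) = mex({0, 1, 3, 4, 5, 7}) = 2
G(27) = mex({0, 1, 3, 5}) = 2
G(28) = mex({0, 1, 2, 5}) = 3
G(29) = mex({0, 1, 2, 4, 5, 6}) = 3
G(30) = mex({1, 2, 4, 6}) = 0
G(31) = mex({0, 1, 2, 3, 4, 6}) = 5
G(32) = mex({1, 2, 3, 4, 7}) = 0
G(33) = mex({0, 3, 7}) = 1
G(34) = mex({0, 2, 3, 5, 7}) = 1
G(35) = mex({0, 2, 3, 5, 6}) = 1
G(36) = mex({0, 1, 2, 5, 6}) = 3
G(37) = mex({0, 1, 2, 4, 5, 6}) = 3
G(38) = mex({0, 1, 2, 4}) = 3
G(39) = mex({0, 1, 2, 3, 4, 7}) = 5
G(40) = mex({0, 1, 2, 3, 4, 5, 7}) = 6
G(41) = mex({0, 1, 2, 3, 5, 7}) = 4
G(42) = mex({0, 1, 2, 3, 5, 6, 7}) = 4
G(43) = mex({0, 2, 3, 5, 6}) = 1
G(44) = mex({1, 2, 3, 4, 5, 6}) = 0
G(45) = mex({0, 1, 2, 3, 4, 6, 7}) = 5
G(46) = mex({0, 1, 2, 3, 4, 7}) = 5
G(47) = mex({0, 1, 2, 3, 4, 5, 7}) = 6
G(48) = mex({0, 1, 2, 3, 4, 5, 7}) = 6
G(49) = mex({0, 1, 3, 4, 5, 7}) = 2
Therefore G(49) = 2.

2


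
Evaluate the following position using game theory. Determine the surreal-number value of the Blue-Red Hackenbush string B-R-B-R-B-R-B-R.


Edges (from ground): B-R-B-R-B-R-B-R
By Berlekamp's sign-expansion rule, a Blue-Red Hackenbush stalk has the value of the surreal number whose sign sequence is the edge sequence with B -> + and R -> -.
Sign sequence: +-+-+-+-
Trace the sign expansion in the surreal number tree, starting from 0:
Edge 1: B (sign +) -> bounds (0, +inf), value = 1
Edge 2: R (sign -) -> bounds (0, 1), value = 1/2
Edge 3: B (sign +) -> bounds (1/2, 1), value = 3/4
Edge 4: R (sign -) -> bounds (1/2, 3/4), value = 5/8
Edge 5: B (sign +) -> bounds (5/8, 3/4), value = 11/16
Edge 6: R (sign -) -> bounds (5/8, 11/16), value = 21/32
Edge 7: B (sign +) -> bounds (21/32, 11/16), value = 43/64
Edge 8: R (sign -) -> bounds (21/32, 43/64), value = 85/128
Game value = 85/128

85/128


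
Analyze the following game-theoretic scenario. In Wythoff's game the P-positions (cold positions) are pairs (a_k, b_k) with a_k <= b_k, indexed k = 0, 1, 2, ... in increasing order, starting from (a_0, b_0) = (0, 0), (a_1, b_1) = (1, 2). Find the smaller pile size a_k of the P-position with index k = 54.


By Wythoff's theorem, a_k = floor(k * phi) and b_k = floor(k * phi^2) = a_k + k, where phi = (1 + sqrt(5))/2 is the golden ratio.
phi = (1 + sqrt(5))/2 = 1.618034
k = 54
k * phi = 54 * 1.618034 = 87.373835
a_54 = floor(k * phi) = 87

87


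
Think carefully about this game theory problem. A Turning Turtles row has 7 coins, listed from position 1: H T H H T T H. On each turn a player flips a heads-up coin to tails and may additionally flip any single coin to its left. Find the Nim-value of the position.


Coins: H T H H T T H
Key fact: a single head at position k behaves exactly like a Nim heap of size k (turning it to T and optionally flipping a coin at j < k corresponds to moving the heap from k to j, or to 0), and heads combine as a disjunctive sum (two heads at the same place would cancel, matching j XOR j = 0). So the Nim-value is the XOR of the 1-indexed positions of the heads.
Face-up positions (1-indexed): [1, 3, 4, 7]
XOR 0 with 1: 0 XOR 1 = 1
XOR 1 with 3: 1 XOR 3 = 2
XOR 2 with 4: 2 XOR 4 = 6
XOR 6 with 7: 6 XOR 7 = 1
Nim-value = 1

1


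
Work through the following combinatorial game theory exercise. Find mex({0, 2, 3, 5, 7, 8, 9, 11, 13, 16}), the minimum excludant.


Set = {0, 2, 3, 5, 7, 8, 9, 11, 13, 16}
0 is in the set.
1 is NOT in the set. This is the mex.
mex = 1

1


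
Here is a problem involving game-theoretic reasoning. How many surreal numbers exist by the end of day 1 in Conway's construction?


Day 0: {|} = 0 is born. Count = 1.
Day n: the number of surreal numbers born by day n is 2^(n+1) - 1.
By day 0: 2^1 - 1 = 1
By day 1: 2^2 - 1 = 3
By day 1: 3 surreal numbers.

3


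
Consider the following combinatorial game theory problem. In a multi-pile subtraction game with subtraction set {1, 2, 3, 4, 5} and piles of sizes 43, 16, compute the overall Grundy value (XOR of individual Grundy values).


Subtraction set: {1, 2, 3, 4, 5}
For this subtraction set, G(n) = n mod 6 (period = max + 1 = 6).
Pile 1 (size 43): G(43) = 43 mod 6 = 1
Pile 2 (size 16): G(16) = 16 mod 6 = 4
Total Grundy value = XOR of all: 1 XOR 4 = 5

5


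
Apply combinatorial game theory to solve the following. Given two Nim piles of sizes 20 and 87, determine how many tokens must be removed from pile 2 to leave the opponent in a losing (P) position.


Piles: 20 and 87
Current XOR: 20 XOR 87 = 67 (non-zero, so this is an N-position).
To make the XOR zero, we need to find a move that balances the piles.
For pile 2 (size 87): target = 87 XOR 67 = 20
We reduce pile 2 from 87 to 20.
Tokens removed: 87 - 20 = 67
Verification: 20 XOR 20 = 0

67


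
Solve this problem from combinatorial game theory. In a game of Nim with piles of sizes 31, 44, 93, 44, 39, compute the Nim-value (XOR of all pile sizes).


We need the XOR (exclusive or) of all pile sizes.
After XOR-ing pile 1 (size 31): 0 XOR 31 = 31
After XOR-ing pile 2 (size 44): 31 XOR 44 = 51
After XOR-ing pile 3 (size 93): 51 XOR 93 = 110
After XOR-ing pile 4 (size 44): 110 XOR 44 = 66
After XOR-ing pile 5 (size 39): 66 XOR 39 = 101
The Nim-value of this position is 101.

101


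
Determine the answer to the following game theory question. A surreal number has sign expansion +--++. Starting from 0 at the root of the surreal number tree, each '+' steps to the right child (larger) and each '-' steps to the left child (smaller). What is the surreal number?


Sign expansion: +--++
Rule: track bounds (lo, hi), initially (-inf, +inf). On '+', the current value becomes lo and we move to the simplest number in (value, hi): value + 1 if hi = +inf, otherwise the midpoint (value + hi)/2. On '-', the current value becomes hi and we move to value - 1 if lo = -inf, otherwise the midpoint (lo + value)/2.
Start at 0.
Step 1: sign = +, move right. Bounds: (0, +inf). Value = 1
Step 2: sign = -, move left. Bounds: (0, 1). Value = 1/2
Step 3: sign = -, move left. Bounds: (0, 1/2). Value = 1/4
Step 4: sign = +, move right. Bounds: (1/4, 1/2). Value = 3/8
Step 5: sign = +, move right. Bounds: (3/8, 1/2). Value = 7/16
The surreal number with sign expansion +--++ is 7/16.

7/16


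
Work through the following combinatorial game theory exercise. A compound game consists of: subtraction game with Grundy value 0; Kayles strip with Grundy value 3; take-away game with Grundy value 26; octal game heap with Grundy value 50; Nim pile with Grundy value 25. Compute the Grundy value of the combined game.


By the Sprague-Grundy theorem, the Grundy value of a sum of games is the XOR of individual Grundy values.
subtraction game: Grundy value = 0. Running XOR: 0 XOR 0 = 0
Kayles strip: Grundy value = 3. Running XOR: 0 XOR 3 = 3
take-away game: Grundy value = 26. Running XOR: 3 XOR 26 = 25
octal game heap: Grundy value = 50. Running XOR: 25 XOR 50 = 43
Nim pile: Grundy value = 25. Running XOR: 43 XOR 25 = 50
The combined Grundy value is 50.

50


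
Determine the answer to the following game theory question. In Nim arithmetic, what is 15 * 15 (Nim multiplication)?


Nim multiplication is bilinear over XOR: (u XOR v) * w = (u*w) XOR (v*w).
So we split each operand into its bit components and XOR the pairwise Nim products.
15 = 1 + 2 + 4 + 8 (as XOR of powers of 2).
15 = 1 + 2 + 4 + 8 (as XOR of powers of 2).
Using the standard Nim-product table on single bits:
  2*2 = 3,   2*4 = 8,   2*8 = 12,
  4*4 = 6,   4*8 = 11,  8*8 = 13,
and  1*x = x (identity), k*l = l*k (commutative).
Pairwise Nim products:
  1 * 1 = 1
  1 * 2 = 2
  1 * 4 = 4
  1 * 8 = 8
  2 * 1 = 2
  2 * 2 = 3
  2 * 4 = 8
  2 * 8 = 12
  4 * 1 = 4
  4 * 2 = 8
  4 * 4 = 6
  4 * 8 = 11
  8 * 1 = 8
  8 * 2 = 12
  8 * 4 = 11
  8 * 8 = 13
XOR them: 1 XOR 2 XOR 4 XOR 8 XOR 2 XOR 3 XOR 8 XOR 12 XOR 4 XOR 8 XOR 6 XOR 11 XOR 8 XOR 12 XOR 11 XOR 13 = 9.
Result: 15 * 15 = 9 (in Nim).

9


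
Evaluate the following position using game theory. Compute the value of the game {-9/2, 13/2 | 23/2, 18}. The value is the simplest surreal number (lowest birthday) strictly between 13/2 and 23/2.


Left options: {-9/2, 13/2}, max = 13/2
Right options: {23/2, 18}, min = 23/2
All options are numbers and max(Left) < min(Right), so by the simplicity theorem the value is the simplest (earliest-born) number strictly between 13/2 and 23/2.
Integers 7 through 11 all lie strictly between 13/2 and 23/2.
Among integers, the simplest (lowest birthday = smallest |n|; 0 is born on day 0, +-n on day n) is 7.
No non-integer in the interval can be simpler: if x is a non-integer in the interval, then floor(x) or ceil(x) also lies in the interval (the interval contains an integer), and both are proper prefixes of x's sign expansion, i.e. born earlier. So the game value is 7.
Game value = 7

7


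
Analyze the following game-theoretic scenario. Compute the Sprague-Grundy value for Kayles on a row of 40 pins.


Kayles: a move removes 1 or 2 adjacent pins from a contiguous row.
Removing pins from a row of k leaves two independent rows (a, b) with a + b = k - 1 (one pin) or a + b = k - 2 (two pins); an end removal gives a = 0.
By Sprague-Grundy, G(k) = mex{ G(a) XOR G(b) } over all these splits. G(0) = 0.
G(1): splits (0,0):0^0=0 -> mex({0}) = 1
G(2): splits (0,1):0^1=1 (0,0):0^0=0 -> mex({0, 1}) = 2
G(3): splits (0,2):0^2=2 (1,1):1^1=0 (0,1):0^1=1 -> mex({0, 1, 2}) = 3
G(4): splits (0,3):0^3=3 (1,2):1^2=3 (0,2):0^2=2 (1,1):1^1=0 -> mex({0, 2, 3}) = 1
G(5): splits (0,4):0^1=1 (1,3):1^3=2 (2,2):2^2=0 (0,3):0^3=3 (1,2):1^2=3 -> mex({0, 1, 2, 3}) = 4
G(6) = mex({0, 1, 2, 4}) = 3
G(7) = mex({0, 1, 3, 4, 5}) = 2
G(8) = mex({0, 2, 3, 5, 6}) = 1
G(9) = mex({0, 1, 2, 3, 6, 7}) = 4
G(10) = mex({0, 1, 3, 4, 5, 7}) = 2
G(11) = mex({0, 1, 2, 3, 4, 5}) = 6
G(12) = mex({0, 1, 2, 3, 5, 6, 7}) = 4
G(13) = mex({0, 2, 3, 4, 6, 7}) = 1
G(14) = mex({0, 1, 4, 5, 6, 7}) = 2
G(15) = mex({0, 1, 2, 3, 4, 5, 6}) = 7
G(16) = mex({0, 2, 3, 5, 6, 7}) = 1
G(17) = mex({0, 1, 2, 3, 5, 6, 7}) = 4
G(18) = mex({0, 1, 2, 4, 5, 6}) = 3
G(19) = mex({0, 1, 3, 4, 5, 7}) = 2
G(20) = mex({0, 2, 3, 4, 5, 6, 7}) = 1
G(21) = mex({0, 1, 2, 3, 5, 6, 7}) = 4
G(22) = mex({0, 1, 2, 3, 4, 5, 7}) = 6
G(23) = mex({0, 1, 2, 3, 4, 5, 6}) = 7
G(24) = mex({0, 1, 2, 3, 5, 6, 7}) = 4
G(25) = mex({0, 2, 3, 4, 6, 7}) = 1
G(26) = mex({0, 1, 3, 4, 5, 6, 7}) = 2
G(27) = mex({0, 1, 2, 3, 4, 5, 6, 7}) = 8
G(28) = mex({0, 1, 2, 3, 4, 6, 7, 8}) = 5
G(29) = mex({0, 1, 2, 3, 5, 6, 7, 8, 9}) = 4
G(30) = mex({0, 1, 2, 3, 4, 5, 6, 9, 10}) = 7
G(31) = mex({0, 1, 3, 4, 5, 7, 10, 11}) = 2
G(32) = mex({0, 2, 3, 4, 5, 6, 7, 9, 11}) = 1
G(33) = mex({0, 1, 2, 3, 4, 5, 6, 7, 9, 12}) = 8
G(34) = mex({0, 1, 2, 3, 4, 5, 7, 8, 11, 12}) = 6
G(35) = mex({0, 1, 2, 3, 4, 5, 6, 8, 9, 10, 11}) = 7
G(36) = mex({0, 1, 2, 3, 5, 6, 7, 9, 10}) = 4
G(37) = mex({0, 2, 3, 4, 6, 7, 9, 10, 11, 12}) = 1
G(38) = mex({0, 1, 3, 4, 5, 6, 7, 9, 10, 11, 12}) = 2
G(39) = mex({0, 1, 2, 4, 5, 6, 7, 9, 10, 12, 14}) = 3
G(40) = mex({0, 2, 3, 4, 6, 7, 11, 12, 14}) = 1
Therefore G(40) = 1.

1
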